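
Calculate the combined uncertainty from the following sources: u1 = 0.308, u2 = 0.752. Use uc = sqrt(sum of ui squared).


uc = sqrt(0.308^2 + 0.752^2)
uc = sqrt(0.660368)
uc = 0.8126

0.8126


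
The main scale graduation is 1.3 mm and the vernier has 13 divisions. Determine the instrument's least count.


LC = MSD / n_div
= 1.3 / 13
= 0.1000

0.1000


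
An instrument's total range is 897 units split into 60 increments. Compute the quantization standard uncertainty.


resolution = range / divisions
resolution = 897 / 60 = 14.95
u_res = resolution / (2*sqrt(3))
u_res = 14.95 / 3.4641016
u_res = 4.3157

4.3157


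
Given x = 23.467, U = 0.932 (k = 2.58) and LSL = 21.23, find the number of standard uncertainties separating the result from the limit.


u = U / k = 0.932 / 2.58 = 0.36124031
margin = |LSL - x| = |21.23 - 23.467| = 2.237
z = margin / u = 2.237 / 0.36124031
z = 6.1926

6.1926


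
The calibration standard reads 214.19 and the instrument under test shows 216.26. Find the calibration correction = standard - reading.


Correction = standard - reading
= 214.19 - 216.26
= -2.0700

-2.0700


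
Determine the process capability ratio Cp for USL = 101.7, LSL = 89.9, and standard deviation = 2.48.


Cp = (USL - LSL) / (6 * sigma)
= (101.7 - 89.9) / (6 * 2.48)
= 11.8000 / 14.8800
= 0.7930

0.7930


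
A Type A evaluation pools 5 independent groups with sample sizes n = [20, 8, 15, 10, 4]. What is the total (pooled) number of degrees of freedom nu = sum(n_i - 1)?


nu = sum_i (n_i - 1)
nu = ((20 - 1) + (8 - 1) + (15 - 1) + (10 - 1) + (4 - 1))
nu = 19 + 7 + 14 + 9 + 3
nu = 52

52


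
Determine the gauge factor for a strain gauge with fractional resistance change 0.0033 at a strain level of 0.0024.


GF = (dR/R) / epsilon
= 0.0033 / 0.0024
= 1.3750

1.3750


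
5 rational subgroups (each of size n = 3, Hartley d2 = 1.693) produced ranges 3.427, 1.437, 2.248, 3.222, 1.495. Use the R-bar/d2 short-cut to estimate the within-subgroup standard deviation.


R_bar = (3.427 + 1.437 + 2.248 + 3.222 + 1.495) / 5
R_bar = 11.829 / 5 = 2.3658
sigma_hat = R_bar / d2 = 2.3658 / 1.693 = 1.3974

1.3974


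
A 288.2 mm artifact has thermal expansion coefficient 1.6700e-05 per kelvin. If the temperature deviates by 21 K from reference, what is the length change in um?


dL = L * alpha * dT
= 288.2 * 1.6700e-05 * 21
= 0.1010717 mm
dL_um = 0.1010717 * 1000 = 101.0717 um

101.0717


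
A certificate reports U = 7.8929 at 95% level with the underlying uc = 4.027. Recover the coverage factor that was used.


k = U / uc
k = 7.8929 / 4.027
k = 1.96

1.96


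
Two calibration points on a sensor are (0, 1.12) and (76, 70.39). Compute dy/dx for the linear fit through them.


slope = (y2 - y1) / (x2 - x1)
= (70.39 - 1.12) / (76 - 0)
= 69.2700 / 76
= 0.9114

0.9114


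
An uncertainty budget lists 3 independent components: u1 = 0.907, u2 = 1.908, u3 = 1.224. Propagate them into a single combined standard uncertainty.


uc = sqrt(0.907^2 + 1.908^2 + 1.224^2)
uc = sqrt(5.961289)
uc = 2.4416

2.4416


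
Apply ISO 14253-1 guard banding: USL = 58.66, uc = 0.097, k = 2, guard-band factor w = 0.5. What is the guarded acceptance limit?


U = k * uc = 2 * 0.097 = 0.194
guard band g = w * U = 0.5 * 0.194 = 0.097
AL = USL - g = 58.66 - 0.097
AL = 58.5630

58.5630


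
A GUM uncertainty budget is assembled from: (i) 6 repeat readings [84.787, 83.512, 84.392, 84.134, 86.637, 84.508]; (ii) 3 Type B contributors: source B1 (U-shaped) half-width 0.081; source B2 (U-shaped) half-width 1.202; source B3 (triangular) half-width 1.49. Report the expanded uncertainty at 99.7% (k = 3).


mean = (84.787 + 83.512 + 84.392 + 84.134 + 86.637 + 84.508) / 6 = 84.66166667
s = sqrt(sum((x - mean)^2)/(n-1)) = 1.0596367
u_A = s / sqrt(n) = 1.0596367 / sqrt(6) = 0.43259487
u_B1 = 0.081 / sqrt(2) = 0.057275649
u_B2 = 1.202 / sqrt(2) = 0.84994235
u_B3 = 1.49 / sqrt(6) = 0.60828995
uc = sqrt(0.43259487^2 + 0.057275649^2 + 0.84994235^2 + 0.60828995^2) = 1.1326242
U = k * uc = 3 * 1.1326242
U = 3.3979

3.3979


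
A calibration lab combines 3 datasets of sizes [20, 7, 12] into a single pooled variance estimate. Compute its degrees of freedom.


nu = sum_i (n_i - 1)
nu = ((20 - 1) + (7 - 1) + (12 - 1))
nu = 19 + 6 + 11
nu = 36

36


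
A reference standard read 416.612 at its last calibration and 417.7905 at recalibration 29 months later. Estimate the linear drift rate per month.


rate = (v2 - v1) / months
= (417.7905 - 416.612) / 29
= 1.1785 / 29
= 0.0406

0.0406


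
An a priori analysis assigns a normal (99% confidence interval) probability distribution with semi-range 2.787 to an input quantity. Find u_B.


u_B = half_width / 2.576
u_B = 2.787 / 2.576
u_B = 1.0819

1.0819


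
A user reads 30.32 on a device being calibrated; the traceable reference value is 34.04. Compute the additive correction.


Correction = standard - reading
= 34.04 - 30.32
= 3.7200

3.7200


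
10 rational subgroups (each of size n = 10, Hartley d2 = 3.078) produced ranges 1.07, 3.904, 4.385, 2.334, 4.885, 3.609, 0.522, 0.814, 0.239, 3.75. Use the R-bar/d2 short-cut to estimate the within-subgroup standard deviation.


R_bar = (1.07 + 3.904 + 4.385 + 2.334 + 4.885 + 3.609 + 0.522 + 0.814 + 0.239 + 3.75) / 10
R_bar = 25.512 / 10 = 2.5512
sigma_hat = R_bar / d2 = 2.5512 / 3.078 = 0.8288

0.8288


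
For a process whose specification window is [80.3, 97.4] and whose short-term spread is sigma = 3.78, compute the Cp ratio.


Cp = (USL - LSL) / (6 * sigma)
= (97.4 - 80.3) / (6 * 3.78)
= 17.1000 / 22.6800
= 0.7540

0.7540


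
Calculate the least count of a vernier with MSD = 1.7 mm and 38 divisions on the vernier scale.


LC = MSD / n_div
= 1.7 / 38
= 0.0447

0.0447


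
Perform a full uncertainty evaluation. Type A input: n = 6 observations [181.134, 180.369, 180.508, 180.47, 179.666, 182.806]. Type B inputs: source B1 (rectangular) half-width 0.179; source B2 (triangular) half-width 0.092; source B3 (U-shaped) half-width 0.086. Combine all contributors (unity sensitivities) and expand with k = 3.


mean = (181.134 + 180.369 + 180.508 + 180.47 + 179.666 + 182.806) / 6 = 180.8255
s = sqrt(sum((x - mean)^2)/(n-1)) = 1.0768075
u_A = s / sqrt(n) = 1.0768075 / sqrt(6) = 0.43960482
u_B1 = 0.179 / sqrt(3) = 0.1033457
u_B2 = 0.092 / sqrt(6) = 0.037558843
u_B3 = 0.086 / sqrt(2) = 0.060811183
uc = sqrt(0.43960482^2 + 0.1033457^2 + 0.037558843^2 + 0.060811183^2) = 0.45721045
U = k * uc = 3 * 0.45721045
U = 1.3716

1.3716


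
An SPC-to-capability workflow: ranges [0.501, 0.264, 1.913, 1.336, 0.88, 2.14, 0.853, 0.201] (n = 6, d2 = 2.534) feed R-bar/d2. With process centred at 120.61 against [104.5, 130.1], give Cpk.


R_bar = (0.501 + 0.264 + 1.913 + 1.336 + 0.88 + 2.14 + 0.853 + 0.201) / 8 = 1.011
sigma = R_bar / d2 = 1.011 / 2.534 = 0.39897395
Cp = (USL - LSL)/(6*sigma) = (130.1 - 104.5)/(6*0.39897395) = 10.6941
Cpu = (130.1 - 120.61)/(3*0.39897395) = 7.9287
Cpl = (120.61 - 104.5)/(3*0.39897395) = 13.4595
Cpk = min(Cpu, Cpl) = 7.9287

7.9287


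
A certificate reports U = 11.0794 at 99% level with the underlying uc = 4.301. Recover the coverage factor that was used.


k = U / uc
k = 11.0794 / 4.301
k = 2.576

2.576


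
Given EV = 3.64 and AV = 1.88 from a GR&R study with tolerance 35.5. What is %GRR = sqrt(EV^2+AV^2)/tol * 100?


GRR = sqrt(EV^2 + AV^2) = sqrt(3.64^2 + 1.88^2) = 4.096828
%GRR = GRR / tol * 100 = 4.096828 / 35.5 * 100
%GRR = 11.5404

11.5404


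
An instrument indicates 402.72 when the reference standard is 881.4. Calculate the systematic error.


Systematic error = measured - true
= 402.72 - 881.4
= -478.6800

-478.6800


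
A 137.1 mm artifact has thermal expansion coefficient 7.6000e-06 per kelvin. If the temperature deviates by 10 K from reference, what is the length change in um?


dL = L * alpha * dT
= 137.1 * 7.6000e-06 * 10
= 0.0104196 mm
dL_um = 0.0104196 * 1000 = 10.4196 um

10.4196


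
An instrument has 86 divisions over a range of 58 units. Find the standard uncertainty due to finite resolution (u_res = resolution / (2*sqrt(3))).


resolution = range / divisions
resolution = 58 / 86 = 0.6744186
u_res = resolution / (2*sqrt(3))
u_res = 0.6744186 / 3.4641016
u_res = 0.1947

0.1947


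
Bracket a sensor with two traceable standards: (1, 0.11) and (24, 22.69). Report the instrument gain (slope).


slope = (y2 - y1) / (x2 - x1)
= (22.69 - 0.11) / (24 - 1)
= 22.5800 / 23
= 0.9817

0.9817


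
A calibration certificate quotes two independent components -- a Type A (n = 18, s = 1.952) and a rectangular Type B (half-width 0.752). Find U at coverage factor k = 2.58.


u_A = s / sqrt(n) = 1.952 / sqrt(18) = 0.46009081
u_B = half_width / sqrt(3) = 0.752 / sqrt(3) = 0.4341674
uc = sqrt(u_A^2 + u_B^2) = sqrt(0.46009081^2 + 0.4341674^2) = 0.63260168
U = k * uc = 2.58 * 0.63260168
U = 1.6321

1.6321


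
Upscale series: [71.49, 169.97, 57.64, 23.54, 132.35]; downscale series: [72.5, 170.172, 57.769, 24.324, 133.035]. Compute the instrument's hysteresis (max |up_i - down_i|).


|71.49 - 72.5| = 1.0100
|169.97 - 170.172| = 0.2020
|57.64 - 57.769| = 0.1290
|23.54 - 24.324| = 0.7840
|132.35 - 133.035| = 0.6850
hysteresis = max(diffs) = 1.0100

1.0100


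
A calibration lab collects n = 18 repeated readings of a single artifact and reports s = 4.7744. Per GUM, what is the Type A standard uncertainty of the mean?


u_A = s / sqrt(n)
u_A = 4.7744 / sqrt(18)
u_A = 4.7744 / 4.2426407
u_A = 1.1253

1.1253


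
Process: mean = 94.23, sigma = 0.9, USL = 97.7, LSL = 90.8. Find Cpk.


Cpu = (USL - mean) / (3*sigma) = (97.7 - 94.23) / (3*0.9) = 1.2852
Cpl = (mean - LSL) / (3*sigma) = (94.23 - 90.8) / (3*0.9) = 1.2704
Cpk = min(Cpu, Cpl) = 1.2704

1.2704


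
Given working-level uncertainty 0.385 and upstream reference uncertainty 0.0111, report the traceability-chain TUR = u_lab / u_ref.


TUR = u_lab / u_ref
= 0.385 / 0.0111
= 34.6847

34.6847


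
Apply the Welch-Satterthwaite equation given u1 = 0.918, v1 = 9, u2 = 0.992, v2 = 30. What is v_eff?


uc = sqrt(u1^2 + u2^2) = sqrt(0.918^2 + 0.992^2) = 1.3515872
v_eff = uc^4 / (u1^4/v1 + u2^4/v2)
= 1.3515872^4 / (0.918^4/9 + 0.992^4/30)
= 3.3371542 / 0.1111887
v_eff = 30.0134

30.0134


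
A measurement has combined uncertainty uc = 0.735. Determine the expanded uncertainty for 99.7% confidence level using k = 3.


U = k * uc
U = 3 * 0.735
U = 2.2050

2.2050


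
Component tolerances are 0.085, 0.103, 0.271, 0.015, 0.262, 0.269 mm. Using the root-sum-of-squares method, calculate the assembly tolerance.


RSS = sqrt(0.085^2 + 0.103^2 + 0.271^2 + 0.015^2 + 0.262^2 + 0.269^2)
= sqrt(0.232505)
= 0.4822

0.4822


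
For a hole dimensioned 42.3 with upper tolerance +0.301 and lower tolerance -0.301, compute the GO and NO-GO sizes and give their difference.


GO = nominal - lower_tol (smallest hole = maximum material condition)
GO = 42.3 - 0.301 = 41.999
NO-GO = nominal + upper_tol (largest hole = least material condition)
NO-GO = 42.3 + 0.301 = 42.601
spread = NO-GO - GO = 42.601 - 41.999 = 0.6020

0.6020


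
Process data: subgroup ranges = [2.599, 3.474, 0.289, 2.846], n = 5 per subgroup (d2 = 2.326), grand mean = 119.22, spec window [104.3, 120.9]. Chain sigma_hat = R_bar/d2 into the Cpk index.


R_bar = (2.599 + 3.474 + 0.289 + 2.846) / 4 = 2.302
sigma = R_bar / d2 = 2.302 / 2.326 = 0.98968186
Cp = (USL - LSL)/(6*sigma) = (120.9 - 104.3)/(6*0.98968186) = 2.7955
Cpu = (120.9 - 119.22)/(3*0.98968186) = 0.5658
Cpl = (119.22 - 104.3)/(3*0.98968186) = 5.0252
Cpk = min(Cpu, Cpl) = 0.5658

0.5658


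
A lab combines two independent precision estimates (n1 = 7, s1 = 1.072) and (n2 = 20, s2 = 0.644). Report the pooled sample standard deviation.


s_p = sqrt(((n1-1)*s1^2 + (n2-1)*s2^2) / (n1+n2-2))
numerator = (7-1)*1.072^2 + (20-1)*0.644^2 = 6.895104 + 7.879984 = 14.775088
denominator = 7 + 20 - 2 = 25
s_p^2 = 14.775088 / 25 = 0.59100352
s_p = sqrt(0.59100352) = 0.7688

0.7688


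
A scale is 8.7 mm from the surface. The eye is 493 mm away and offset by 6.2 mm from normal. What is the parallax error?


error = h * offset / d
= 8.7 * 6.2 / 493
= 0.1094

0.1094


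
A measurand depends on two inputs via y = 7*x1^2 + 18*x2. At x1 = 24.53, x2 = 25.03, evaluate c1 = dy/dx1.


y = 7*x1^2 + 18*x2
dy/dx1 = 2*7*x1
Evaluate at x1 = 24.53: c1 = 14 * 24.53
c1 = 343.4200

343.4200


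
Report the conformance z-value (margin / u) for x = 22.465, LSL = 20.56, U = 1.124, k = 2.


u = U / k = 1.124 / 2 = 0.562
margin = |LSL - x| = |20.56 - 22.465| = 1.905
z = margin / u = 1.905 / 0.562
z = 3.3897

3.3897


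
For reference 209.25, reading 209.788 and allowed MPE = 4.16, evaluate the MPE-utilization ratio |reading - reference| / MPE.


e = indication - reference = 209.788 - 209.25 = 0.5380
|e| = 0.5380
ratio = |e| / MPE = 0.5380 / 4.16
ratio = 0.1293

0.1293


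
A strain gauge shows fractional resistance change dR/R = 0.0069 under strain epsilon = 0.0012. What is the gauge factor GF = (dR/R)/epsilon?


GF = (dR/R) / epsilon
= 0.0069 / 0.0012
= 5.7500

5.7500


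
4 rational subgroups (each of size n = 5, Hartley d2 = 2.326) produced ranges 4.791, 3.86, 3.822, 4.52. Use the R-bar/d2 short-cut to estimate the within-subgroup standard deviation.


R_bar = (4.791 + 3.86 + 3.822 + 4.52) / 4
R_bar = 16.993 / 4 = 4.24825
sigma_hat = R_bar / d2 = 4.24825 / 2.326 = 1.8264

1.8264


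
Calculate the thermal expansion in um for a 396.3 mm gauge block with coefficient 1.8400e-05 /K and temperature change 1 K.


dL = L * alpha * dT
= 396.3 * 1.8400e-05 * 1
= 0.0072919 mm
dL_um = 0.0072919 * 1000 = 7.2919 um

7.2919


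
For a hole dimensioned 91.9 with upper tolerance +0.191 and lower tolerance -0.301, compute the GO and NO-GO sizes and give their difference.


GO = nominal - lower_tol (smallest hole = maximum material condition)
GO = 91.9 - 0.301 = 91.599
NO-GO = nominal + upper_tol (largest hole = least material condition)
NO-GO = 91.9 + 0.191 = 92.091
spread = NO-GO - GO = 92.091 - 91.599 = 0.4920

0.4920


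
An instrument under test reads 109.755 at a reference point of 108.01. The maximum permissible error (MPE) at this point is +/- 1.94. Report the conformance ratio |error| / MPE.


e = indication - reference = 109.755 - 108.01 = 1.7450
|e| = 1.7450
ratio = |e| / MPE = 1.7450 / 1.94
ratio = 0.8995

0.8995


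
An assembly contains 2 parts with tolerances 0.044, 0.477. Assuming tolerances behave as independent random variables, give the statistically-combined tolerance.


RSS = sqrt(0.044^2 + 0.477^2)
= sqrt(0.229465)
= 0.4790

0.4790


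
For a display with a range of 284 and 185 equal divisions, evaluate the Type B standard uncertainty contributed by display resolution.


resolution = range / divisions
resolution = 284 / 185 = 1.5351351
u_res = resolution / (2*sqrt(3))
u_res = 1.5351351 / 3.4641016
u_res = 0.4432

0.4432


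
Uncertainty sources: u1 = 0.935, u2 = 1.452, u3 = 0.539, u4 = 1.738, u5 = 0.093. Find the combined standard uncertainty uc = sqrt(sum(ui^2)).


uc = sqrt(0.935^2 + 1.452^2 + 0.539^2 + 1.738^2 + 0.093^2)
uc = sqrt(6.302343)
uc = 2.5104

2.5104


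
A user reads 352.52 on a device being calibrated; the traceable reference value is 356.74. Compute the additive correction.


Correction = standard - reading
= 356.74 - 352.52
= 4.2200

4.2200


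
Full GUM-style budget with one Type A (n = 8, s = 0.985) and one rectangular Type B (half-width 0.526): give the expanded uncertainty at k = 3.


u_A = s / sqrt(n) = 0.985 / sqrt(8) = 0.34825009
u_B = half_width / sqrt(3) = 0.526 / sqrt(3) = 0.30368624
uc = sqrt(u_A^2 + u_B^2) = sqrt(0.34825009^2 + 0.30368624^2) = 0.46206434
U = k * uc = 3 * 0.46206434
U = 1.3862

1.3862


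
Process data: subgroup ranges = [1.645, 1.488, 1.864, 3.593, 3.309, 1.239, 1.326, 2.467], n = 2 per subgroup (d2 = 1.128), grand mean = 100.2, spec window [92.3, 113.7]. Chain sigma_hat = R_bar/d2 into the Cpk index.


R_bar = (1.645 + 1.488 + 1.864 + 3.593 + 3.309 + 1.239 + 1.326 + 2.467) / 8 = 2.116375
sigma = R_bar / d2 = 2.116375 / 1.128 = 1.876219
Cp = (USL - LSL)/(6*sigma) = (113.7 - 92.3)/(6*1.876219) = 1.9010
Cpu = (113.7 - 100.2)/(3*1.876219) = 2.3984
Cpl = (100.2 - 92.3)/(3*1.876219) = 1.4035
Cpk = min(Cpu, Cpl) = 1.4035

1.4035


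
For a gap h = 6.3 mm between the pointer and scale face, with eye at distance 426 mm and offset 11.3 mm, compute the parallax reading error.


error = h * offset / d
= 6.3 * 11.3 / 426
= 0.1671

0.1671


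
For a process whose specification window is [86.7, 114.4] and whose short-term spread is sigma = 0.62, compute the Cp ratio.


Cp = (USL - LSL) / (6 * sigma)
= (114.4 - 86.7) / (6 * 0.62)
= 27.7000 / 3.7200
= 7.4462

7.4462


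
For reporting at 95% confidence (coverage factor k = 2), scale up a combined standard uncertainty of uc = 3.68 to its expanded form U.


U = k * uc
U = 2 * 3.68
U = 7.3600

7.3600


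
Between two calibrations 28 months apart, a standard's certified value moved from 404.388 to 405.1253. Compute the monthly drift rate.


rate = (v2 - v1) / months
= (405.1253 - 404.388) / 28
= 0.7373 / 28
= 0.0263

0.0263


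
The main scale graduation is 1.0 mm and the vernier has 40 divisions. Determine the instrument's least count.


LC = MSD / n_div
= 1.0 / 40
= 0.0250

0.0250


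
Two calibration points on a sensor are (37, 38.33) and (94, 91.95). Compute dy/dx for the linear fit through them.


slope = (y2 - y1) / (x2 - x1)
= (91.95 - 38.33) / (94 - 37)
= 53.6200 / 57
= 0.9407

0.9407


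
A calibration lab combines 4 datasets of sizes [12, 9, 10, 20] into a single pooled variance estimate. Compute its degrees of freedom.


nu = sum_i (n_i - 1)
nu = ((12 - 1) + (9 - 1) + (10 - 1) + (20 - 1))
nu = 11 + 8 + 9 + 19
nu = 47

47


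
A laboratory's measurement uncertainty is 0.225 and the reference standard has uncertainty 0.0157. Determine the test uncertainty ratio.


TUR = u_lab / u_ref
= 0.225 / 0.0157
= 14.3312

14.3312


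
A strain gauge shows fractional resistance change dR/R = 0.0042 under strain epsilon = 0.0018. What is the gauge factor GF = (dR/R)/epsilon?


GF = (dR/R) / epsilon
= 0.0042 / 0.0018
= 2.3333

2.3333


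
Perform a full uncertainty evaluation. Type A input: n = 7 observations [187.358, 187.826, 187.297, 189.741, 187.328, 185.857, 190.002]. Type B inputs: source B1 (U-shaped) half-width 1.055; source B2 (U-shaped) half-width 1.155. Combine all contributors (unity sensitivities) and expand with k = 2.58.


mean = (187.358 + 187.826 + 187.297 + 189.741 + 187.328 + 185.857 + 190.002) / 7 = 187.9155714
s = sqrt(sum((x - mean)^2)/(n-1)) = 1.4702534
u_A = s / sqrt(n) = 1.4702534 / sqrt(7) = 0.55570355
u_B1 = 1.055 / sqrt(2) = 0.74599765
u_B2 = 1.155 / sqrt(2) = 0.81670833
uc = sqrt(0.55570355^2 + 0.74599765^2 + 0.81670833^2) = 1.2378738
U = k * uc = 2.58 * 1.2378738
U = 3.1937

3.1937


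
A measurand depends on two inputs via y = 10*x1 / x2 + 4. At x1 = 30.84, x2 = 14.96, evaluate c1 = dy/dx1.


y = 10*x1 / x2 + 4
dy/dx1 = 10/x2
Evaluate at x2 = 14.96: c1 = 10 / 14.96
c1 = 0.6684

0.6684


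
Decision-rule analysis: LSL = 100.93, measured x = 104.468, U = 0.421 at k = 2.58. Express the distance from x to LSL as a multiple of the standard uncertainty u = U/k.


u = U / k = 0.421 / 2.58 = 0.16317829
margin = |LSL - x| = |100.93 - 104.468| = 3.538
z = margin / u = 3.538 / 0.16317829
z = 21.6818

21.6818


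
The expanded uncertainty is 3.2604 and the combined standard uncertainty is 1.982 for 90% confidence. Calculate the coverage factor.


k = U / uc
k = 3.2604 / 1.982
k = 1.645

1.645


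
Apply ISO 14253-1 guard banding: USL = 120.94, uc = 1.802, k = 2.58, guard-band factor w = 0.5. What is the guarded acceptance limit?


U = k * uc = 2.58 * 1.802 = 4.64916
guard band g = w * U = 0.5 * 4.64916 = 2.32458
AL = USL - g = 120.94 - 2.32458
AL = 118.6154

118.6154


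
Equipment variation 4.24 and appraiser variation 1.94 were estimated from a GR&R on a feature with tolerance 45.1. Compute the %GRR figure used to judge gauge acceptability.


GRR = sqrt(EV^2 + AV^2) = sqrt(4.24^2 + 1.94^2) = 4.662746
%GRR = GRR / tol * 100 = 4.662746 / 45.1 * 100
%GRR = 10.3387

10.3387


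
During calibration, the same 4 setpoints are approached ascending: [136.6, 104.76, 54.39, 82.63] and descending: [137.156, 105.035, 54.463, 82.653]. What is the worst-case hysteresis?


|136.6 - 137.156| = 0.5560
|104.76 - 105.035| = 0.2750
|54.39 - 54.463| = 0.0730
|82.63 - 82.653| = 0.0230
hysteresis = max(diffs) = 0.5560

0.5560


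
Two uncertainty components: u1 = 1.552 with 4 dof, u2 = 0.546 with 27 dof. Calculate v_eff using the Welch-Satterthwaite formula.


uc = sqrt(u1^2 + u2^2) = sqrt(1.552^2 + 0.546^2) = 1.6452416
v_eff = uc^4 / (u1^4/v1 + u2^4/v2)
= 1.6452416^4 / (1.552^4/4 + 0.546^4/27)
= 7.3268741 / 1.4537553
v_eff = 5.0400

5.0400


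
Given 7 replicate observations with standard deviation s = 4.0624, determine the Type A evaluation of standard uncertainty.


u_A = s / sqrt(n)
u_A = 4.0624 / sqrt(7)
u_A = 4.0624 / 2.6457513
u_A = 1.5354

1.5354


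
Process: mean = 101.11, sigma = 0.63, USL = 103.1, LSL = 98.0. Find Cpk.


Cpu = (USL - mean) / (3*sigma) = (103.1 - 101.11) / (3*0.63) = 1.0529
Cpl = (mean - LSL) / (3*sigma) = (101.11 - 98.0) / (3*0.63) = 1.6455
Cpk = min(Cpu, Cpl) = 1.0529

1.0529


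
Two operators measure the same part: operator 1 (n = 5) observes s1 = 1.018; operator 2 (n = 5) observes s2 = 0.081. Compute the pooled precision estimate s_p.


s_p = sqrt(((n1-1)*s1^2 + (n2-1)*s2^2) / (n1+n2-2))
numerator = (5-1)*1.018^2 + (5-1)*0.081^2 = 4.145296 + 0.026244 = 4.17154
denominator = 5 + 5 - 2 = 8
s_p^2 = 4.17154 / 8 = 0.5214425
s_p = sqrt(0.5214425) = 0.7221

0.7221


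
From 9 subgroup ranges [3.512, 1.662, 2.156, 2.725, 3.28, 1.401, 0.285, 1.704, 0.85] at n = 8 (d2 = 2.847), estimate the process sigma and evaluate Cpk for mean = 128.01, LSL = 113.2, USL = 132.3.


R_bar = (3.512 + 1.662 + 2.156 + 2.725 + 3.28 + 1.401 + 0.285 + 1.704 + 0.85) / 9 = 1.9527778
sigma = R_bar / d2 = 1.9527778 / 2.847 = 0.6859072
Cp = (USL - LSL)/(6*sigma) = (132.3 - 113.2)/(6*0.6859072) = 4.6411
Cpu = (132.3 - 128.01)/(3*0.6859072) = 2.0848
Cpl = (128.01 - 113.2)/(3*0.6859072) = 7.1973
Cpk = min(Cpu, Cpl) = 2.0848

2.0848


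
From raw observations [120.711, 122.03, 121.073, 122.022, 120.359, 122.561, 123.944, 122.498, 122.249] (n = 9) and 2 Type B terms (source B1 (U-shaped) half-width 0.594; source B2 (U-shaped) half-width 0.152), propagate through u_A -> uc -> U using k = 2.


mean = (120.711 + 122.03 + 121.073 + 122.022 + 120.359 + 122.561 + 123.944 + 122.498 + 122.249) / 9 = 121.9385556
s = sqrt(sum((x - mean)^2)/(n-1)) = 1.0945889
u_A = s / sqrt(n) = 1.0945889 / sqrt(9) = 0.36486297
u_B1 = 0.594 / sqrt(2) = 0.42002143
u_B2 = 0.152 / sqrt(2) = 0.10748023
uc = sqrt(0.36486297^2 + 0.42002143^2 + 0.10748023^2) = 0.56665244
U = k * uc = 2 * 0.56665244
U = 1.1333

1.1333


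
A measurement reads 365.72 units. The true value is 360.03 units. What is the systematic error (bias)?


Systematic error = measured - true
= 365.72 - 360.03
= 5.6900

5.6900


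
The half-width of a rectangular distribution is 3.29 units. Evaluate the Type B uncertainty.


u_B = half_width / sqrt(3)
u_B = 3.29 / 1.7320508
u_B = 1.8995

1.8995


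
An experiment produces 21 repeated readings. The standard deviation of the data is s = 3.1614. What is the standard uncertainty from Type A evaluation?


u_A = s / sqrt(n)
u_A = 3.1614 / sqrt(21)
u_A = 3.1614 / 4.5825757
u_A = 0.6899

0.6899


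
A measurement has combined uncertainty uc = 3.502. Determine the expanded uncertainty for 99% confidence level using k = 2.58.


U = k * uc
U = 2.58 * 3.502
U = 9.0352

9.0352


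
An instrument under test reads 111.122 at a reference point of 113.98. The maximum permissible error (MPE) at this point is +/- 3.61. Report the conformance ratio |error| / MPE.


e = indication - reference = 111.122 - 113.98 = -2.8580
|e| = 2.8580
ratio = |e| / MPE = 2.8580 / 3.61
ratio = 0.7917

0.7917


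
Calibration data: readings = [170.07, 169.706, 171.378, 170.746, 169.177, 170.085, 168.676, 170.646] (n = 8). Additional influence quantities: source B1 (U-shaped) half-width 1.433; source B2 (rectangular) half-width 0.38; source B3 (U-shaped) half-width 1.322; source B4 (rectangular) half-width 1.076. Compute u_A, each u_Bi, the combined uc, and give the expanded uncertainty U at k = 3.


mean = (170.07 + 169.706 + 171.378 + 170.746 + 169.177 + 170.085 + 168.676 + 170.646) / 8 = 170.0605
s = sqrt(sum((x - mean)^2)/(n-1)) = 0.87605447
u_A = s / sqrt(n) = 0.87605447 / sqrt(8) = 0.30973203
u_B1 = 1.433 / sqrt(2) = 1.013284
u_B2 = 0.38 / sqrt(3) = 0.2193931
u_B3 = 1.322 / sqrt(2) = 0.93479516
u_B4 = 1.076 / sqrt(3) = 0.62122889
uc = sqrt(0.30973203^2 + 1.013284^2 + 0.2193931^2 + 0.93479516^2 + 0.62122889^2) = 1.5590314
U = k * uc = 3 * 1.5590314
U = 4.6771

4.6771


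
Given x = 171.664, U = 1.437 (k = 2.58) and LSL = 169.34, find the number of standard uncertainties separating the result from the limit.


u = U / k = 1.437 / 2.58 = 0.55697674
margin = |LSL - x| = |169.34 - 171.664| = 2.324
z = margin / u = 2.324 / 0.55697674
z = 4.1725

4.1725


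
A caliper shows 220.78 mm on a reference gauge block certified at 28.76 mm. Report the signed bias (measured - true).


Systematic error = measured - true
= 220.78 - 28.76
= 192.0200

192.0200


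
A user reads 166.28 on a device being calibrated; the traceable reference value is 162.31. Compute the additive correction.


Correction = standard - reading
= 162.31 - 166.28
= -3.9700

-3.9700


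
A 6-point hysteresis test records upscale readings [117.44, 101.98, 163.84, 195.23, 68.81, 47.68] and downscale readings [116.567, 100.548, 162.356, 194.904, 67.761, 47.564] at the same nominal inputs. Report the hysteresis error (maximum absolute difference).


|117.44 - 116.567| = 0.8730
|101.98 - 100.548| = 1.4320
|163.84 - 162.356| = 1.4840
|195.23 - 194.904| = 0.3260
|68.81 - 67.761| = 1.0490
|47.68 - 47.564| = 0.1160
hysteresis = max(diffs) = 1.4840

1.4840


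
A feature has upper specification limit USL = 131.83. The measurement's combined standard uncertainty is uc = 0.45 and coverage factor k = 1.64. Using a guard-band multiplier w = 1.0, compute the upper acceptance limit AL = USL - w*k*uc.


U = k * uc = 1.64 * 0.45 = 0.738
guard band g = w * U = 1.0 * 0.738 = 0.738
AL = USL - g = 131.83 - 0.738
AL = 131.0920

131.0920


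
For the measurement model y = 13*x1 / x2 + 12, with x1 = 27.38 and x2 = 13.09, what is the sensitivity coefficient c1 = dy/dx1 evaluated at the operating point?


y = 13*x1 / x2 + 12
dy/dx1 = 13/x2
Evaluate at x2 = 13.09: c1 = 13 / 13.09
c1 = 0.9931

0.9931


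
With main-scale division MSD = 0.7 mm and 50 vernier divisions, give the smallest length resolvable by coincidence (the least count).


LC = MSD / n_div
= 0.7 / 50
= 0.0140

0.0140


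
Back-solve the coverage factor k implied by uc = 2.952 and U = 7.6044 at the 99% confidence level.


k = U / uc
k = 7.6044 / 2.952
k = 2.576

2.576


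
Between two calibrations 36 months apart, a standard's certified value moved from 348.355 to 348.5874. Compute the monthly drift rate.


rate = (v2 - v1) / months
= (348.5874 - 348.355) / 36
= 0.2324 / 36
= 0.0065

0.0065


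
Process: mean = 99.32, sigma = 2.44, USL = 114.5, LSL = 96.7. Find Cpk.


Cpu = (USL - mean) / (3*sigma) = (114.5 - 99.32) / (3*2.44) = 2.0738
Cpl = (mean - LSL) / (3*sigma) = (99.32 - 96.7) / (3*2.44) = 0.3579
Cpk = min(Cpu, Cpl) = 0.3579

0.3579


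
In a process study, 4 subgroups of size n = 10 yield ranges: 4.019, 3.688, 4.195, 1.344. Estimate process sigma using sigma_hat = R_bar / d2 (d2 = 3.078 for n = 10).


R_bar = (4.019 + 3.688 + 4.195 + 1.344) / 4
R_bar = 13.246 / 4 = 3.3115
sigma_hat = R_bar / d2 = 3.3115 / 3.078 = 1.0759

1.0759


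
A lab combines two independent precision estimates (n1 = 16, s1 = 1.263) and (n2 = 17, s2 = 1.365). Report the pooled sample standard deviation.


s_p = sqrt(((n1-1)*s1^2 + (n2-1)*s2^2) / (n1+n2-2))
numerator = (16-1)*1.263^2 + (17-1)*1.365^2 = 23.927535 + 29.8116 = 53.739135
denominator = 16 + 17 - 2 = 31
s_p^2 = 53.739135 / 31 = 1.7335205
s_p = sqrt(1.7335205) = 1.3166

1.3166


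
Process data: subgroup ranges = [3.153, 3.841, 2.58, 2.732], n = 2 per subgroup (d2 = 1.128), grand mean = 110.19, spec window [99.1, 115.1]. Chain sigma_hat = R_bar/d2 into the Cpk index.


R_bar = (3.153 + 3.841 + 2.58 + 2.732) / 4 = 3.0765
sigma = R_bar / d2 = 3.0765 / 1.128 = 2.7273936
Cp = (USL - LSL)/(6*sigma) = (115.1 - 99.1)/(6*2.7273936) = 0.9777
Cpu = (115.1 - 110.19)/(3*2.7273936) = 0.6001
Cpl = (110.19 - 99.1)/(3*2.7273936) = 1.3554
Cpk = min(Cpu, Cpl) = 0.6001

0.6001


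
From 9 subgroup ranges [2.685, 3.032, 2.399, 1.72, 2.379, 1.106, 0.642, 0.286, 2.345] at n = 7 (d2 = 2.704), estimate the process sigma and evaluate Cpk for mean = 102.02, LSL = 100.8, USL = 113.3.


R_bar = (2.685 + 3.032 + 2.399 + 1.72 + 2.379 + 1.106 + 0.642 + 0.286 + 2.345) / 9 = 1.8437778
sigma = R_bar / d2 = 1.8437778 / 2.704 = 0.68187049
Cp = (USL - LSL)/(6*sigma) = (113.3 - 100.8)/(6*0.68187049) = 3.0553
Cpu = (113.3 - 102.02)/(3*0.68187049) = 5.5142
Cpl = (102.02 - 100.8)/(3*0.68187049) = 0.5964
Cpk = min(Cpu, Cpl) = 0.5964

0.5964


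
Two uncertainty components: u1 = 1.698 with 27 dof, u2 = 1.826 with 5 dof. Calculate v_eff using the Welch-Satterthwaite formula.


uc = sqrt(u1^2 + u2^2) = sqrt(1.698^2 + 1.826^2) = 2.4934875
v_eff = uc^4 / (u1^4/v1 + u2^4/v2)
= 2.4934875^4 / (1.698^4/27 + 1.826^4/5)
= 38.657056 / 2.5313632
v_eff = 15.2712

15.2712


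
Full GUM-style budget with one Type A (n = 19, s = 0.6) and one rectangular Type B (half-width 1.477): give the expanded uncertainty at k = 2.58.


u_A = s / sqrt(n) = 0.6 / sqrt(19) = 0.13764944
u_B = half_width / sqrt(3) = 1.477 / sqrt(3) = 0.85274635
uc = sqrt(u_A^2 + u_B^2) = sqrt(0.13764944^2 + 0.85274635^2) = 0.86378453
U = k * uc = 2.58 * 0.86378453
U = 2.2286

2.2286


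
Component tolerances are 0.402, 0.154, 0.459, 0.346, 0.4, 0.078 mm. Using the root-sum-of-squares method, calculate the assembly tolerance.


RSS = sqrt(0.402^2 + 0.154^2 + 0.459^2 + 0.346^2 + 0.4^2 + 0.078^2)
= sqrt(0.681801)
= 0.8257

0.8257


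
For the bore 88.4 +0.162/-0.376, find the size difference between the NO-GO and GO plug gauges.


GO = nominal - lower_tol (smallest hole = maximum material condition)
GO = 88.4 - 0.376 = 88.024
NO-GO = nominal + upper_tol (largest hole = least material condition)
NO-GO = 88.4 + 0.162 = 88.562
spread = NO-GO - GO = 88.562 - 88.024 = 0.5380

0.5380


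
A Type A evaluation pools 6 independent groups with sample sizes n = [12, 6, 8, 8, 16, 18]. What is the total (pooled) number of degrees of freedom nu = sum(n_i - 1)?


nu = sum_i (n_i - 1)
nu = ((12 - 1) + (6 - 1) + (8 - 1) + (8 - 1) + (16 - 1) + (18 - 1))
nu = 11 + 5 + 7 + 7 + 15 + 17
nu = 62

62


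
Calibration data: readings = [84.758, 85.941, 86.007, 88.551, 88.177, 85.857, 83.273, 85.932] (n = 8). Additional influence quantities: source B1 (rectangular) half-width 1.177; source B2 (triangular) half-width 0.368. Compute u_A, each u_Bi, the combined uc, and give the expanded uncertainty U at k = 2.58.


mean = (84.758 + 85.941 + 86.007 + 88.551 + 88.177 + 85.857 + 83.273 + 85.932) / 8 = 86.062
s = sqrt(sum((x - mean)^2)/(n-1)) = 1.6997426
u_A = s / sqrt(n) = 1.6997426 / sqrt(8) = 0.60094976
u_B1 = 1.177 / sqrt(3) = 0.67954127
u_B2 = 0.368 / sqrt(6) = 0.15023537
uc = sqrt(0.60094976^2 + 0.67954127^2 + 0.15023537^2) = 0.91950401
U = k * uc = 2.58 * 0.91950401
U = 2.3723

2.3723


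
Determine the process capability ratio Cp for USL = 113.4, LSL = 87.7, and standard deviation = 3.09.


Cp = (USL - LSL) / (6 * sigma)
= (113.4 - 87.7) / (6 * 3.09)
= 25.7000 / 18.5400
= 1.3862

1.3862


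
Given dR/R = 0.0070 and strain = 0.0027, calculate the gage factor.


GF = (dR/R) / epsilon
= 0.0070 / 0.0027
= 2.5926

2.5926


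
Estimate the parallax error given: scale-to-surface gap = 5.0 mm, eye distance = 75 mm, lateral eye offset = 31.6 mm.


error = h * offset / d
= 5.0 * 31.6 / 75
= 2.1067

2.1067


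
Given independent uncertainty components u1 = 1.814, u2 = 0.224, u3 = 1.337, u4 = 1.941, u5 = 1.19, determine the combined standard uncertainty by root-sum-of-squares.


uc = sqrt(1.814^2 + 0.224^2 + 1.337^2 + 1.941^2 + 1.19^2)
uc = sqrt(10.311922)
uc = 3.2112

3.2112


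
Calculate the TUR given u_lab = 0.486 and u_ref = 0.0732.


TUR = u_lab / u_ref
= 0.486 / 0.0732
= 6.6393

6.6393


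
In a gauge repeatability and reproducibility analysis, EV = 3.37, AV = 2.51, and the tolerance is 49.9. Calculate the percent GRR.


GRR = sqrt(EV^2 + AV^2) = sqrt(3.37^2 + 2.51^2) = 4.2020233
%GRR = GRR / tol * 100 = 4.2020233 / 49.9 * 100
%GRR = 8.4209

8.4209


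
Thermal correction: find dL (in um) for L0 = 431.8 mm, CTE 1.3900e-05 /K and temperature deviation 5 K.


dL = L * alpha * dT
= 431.8 * 1.3900e-05 * 5
= 0.0300101 mm
dL_um = 0.0300101 * 1000 = 30.0101 um

30.0101


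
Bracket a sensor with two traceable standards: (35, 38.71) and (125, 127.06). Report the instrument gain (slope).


slope = (y2 - y1) / (x2 - x1)
= (127.06 - 38.71) / (125 - 35)
= 88.3500 / 90
= 0.9817

0.9817


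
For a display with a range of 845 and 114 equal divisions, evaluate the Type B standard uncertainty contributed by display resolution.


resolution = range / divisions
resolution = 845 / 114 = 7.4122807
u_res = resolution / (2*sqrt(3))
u_res = 7.4122807 / 3.4641016
u_res = 2.1397

2.1397


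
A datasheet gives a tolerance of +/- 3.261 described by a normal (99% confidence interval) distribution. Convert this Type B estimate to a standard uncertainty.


u_B = half_width / 2.576
u_B = 3.261 / 2.576
u_B = 1.2659

1.2659


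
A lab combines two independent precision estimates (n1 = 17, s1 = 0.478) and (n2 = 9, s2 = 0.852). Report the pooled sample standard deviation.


s_p = sqrt(((n1-1)*s1^2 + (n2-1)*s2^2) / (n1+n2-2))
numerator = (17-1)*0.478^2 + (9-1)*0.852^2 = 3.655744 + 5.807232 = 9.462976
denominator = 17 + 9 - 2 = 24
s_p^2 = 9.462976 / 24 = 0.39429067
s_p = sqrt(0.39429067) = 0.6279

0.6279


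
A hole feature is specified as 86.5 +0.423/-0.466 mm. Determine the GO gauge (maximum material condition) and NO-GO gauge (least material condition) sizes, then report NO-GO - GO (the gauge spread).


GO = nominal - lower_tol (smallest hole = maximum material condition)
GO = 86.5 - 0.466 = 86.034
NO-GO = nominal + upper_tol (largest hole = least material condition)
NO-GO = 86.5 + 0.423 = 86.923
spread = NO-GO - GO = 86.923 - 86.034 = 0.8890

0.8890


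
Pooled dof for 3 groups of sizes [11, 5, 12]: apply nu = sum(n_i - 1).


nu = sum_i (n_i - 1)
nu = ((11 - 1) + (5 - 1) + (12 - 1))
nu = 10 + 4 + 11
nu = 25

25


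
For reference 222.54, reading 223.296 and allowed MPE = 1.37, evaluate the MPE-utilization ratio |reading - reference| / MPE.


e = indication - reference = 223.296 - 222.54 = 0.7560
|e| = 0.7560
ratio = |e| / MPE = 0.7560 / 1.37
ratio = 0.5518

0.5518


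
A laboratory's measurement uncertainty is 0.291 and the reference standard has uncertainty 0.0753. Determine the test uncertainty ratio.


TUR = u_lab / u_ref
= 0.291 / 0.0753
= 3.8645

3.8645


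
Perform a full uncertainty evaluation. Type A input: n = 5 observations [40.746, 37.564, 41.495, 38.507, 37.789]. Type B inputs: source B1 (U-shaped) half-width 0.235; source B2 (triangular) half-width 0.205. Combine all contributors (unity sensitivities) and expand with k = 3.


mean = (40.746 + 37.564 + 41.495 + 38.507 + 37.789) / 5 = 39.2202
s = sqrt(sum((x - mean)^2)/(n-1)) = 1.7890477
u_A = s / sqrt(n) = 1.7890477 / sqrt(5) = 0.80008645
u_B1 = 0.235 / sqrt(2) = 0.16617009
u_B2 = 0.205 / sqrt(6) = 0.0836909
uc = sqrt(0.80008645^2 + 0.16617009^2 + 0.0836909^2) = 0.82143472
U = k * uc = 3 * 0.82143472
U = 2.4643

2.4643


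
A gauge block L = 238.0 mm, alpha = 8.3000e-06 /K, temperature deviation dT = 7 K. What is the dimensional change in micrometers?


dL = L * alpha * dT
= 238.0 * 8.3000e-06 * 7
= 0.0138278 mm
dL_um = 0.0138278 * 1000 = 13.8278 um

13.8278


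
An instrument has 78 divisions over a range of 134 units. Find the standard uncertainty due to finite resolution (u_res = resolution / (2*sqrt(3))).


resolution = range / divisions
resolution = 134 / 78 = 1.7179487
u_res = resolution / (2*sqrt(3))
u_res = 1.7179487 / 3.4641016
u_res = 0.4959

0.4959


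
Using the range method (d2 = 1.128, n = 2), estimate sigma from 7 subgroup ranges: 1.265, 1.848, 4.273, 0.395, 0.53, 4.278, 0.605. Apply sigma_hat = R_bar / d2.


R_bar = (1.265 + 1.848 + 4.273 + 0.395 + 0.53 + 4.278 + 0.605) / 7
R_bar = 13.194 / 7 = 1.8848571
sigma_hat = R_bar / d2 = 1.8848571 / 1.128 = 1.6710

1.6710


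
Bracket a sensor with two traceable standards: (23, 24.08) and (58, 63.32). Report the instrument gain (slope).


slope = (y2 - y1) / (x2 - x1)
= (63.32 - 24.08) / (58 - 23)
= 39.2400 / 35
= 1.1211

1.1211


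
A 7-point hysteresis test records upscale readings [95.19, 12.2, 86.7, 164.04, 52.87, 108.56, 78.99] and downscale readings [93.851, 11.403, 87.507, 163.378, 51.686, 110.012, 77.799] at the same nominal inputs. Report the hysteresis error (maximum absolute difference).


|95.19 - 93.851| = 1.3390
|12.2 - 11.403| = 0.7970
|86.7 - 87.507| = 0.8070
|164.04 - 163.378| = 0.6620
|52.87 - 51.686| = 1.1840
|108.56 - 110.012| = 1.4520
|78.99 - 77.799| = 1.1910
hysteresis = max(diffs) = 1.4520

1.4520


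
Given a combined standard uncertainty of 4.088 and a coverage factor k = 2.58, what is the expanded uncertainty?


U = k * uc
U = 2.58 * 4.088
U = 10.5470

10.5470


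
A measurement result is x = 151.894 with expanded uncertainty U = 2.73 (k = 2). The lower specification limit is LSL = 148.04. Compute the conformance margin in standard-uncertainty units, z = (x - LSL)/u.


u = U / k = 2.73 / 2 = 1.365
margin = |LSL - x| = |148.04 - 151.894| = 3.854
z = margin / u = 3.854 / 1.365
z = 2.8234

2.8234


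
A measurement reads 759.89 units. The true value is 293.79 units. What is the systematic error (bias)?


Systematic error = measured - true
= 759.89 - 293.79
= 466.1000

466.1000


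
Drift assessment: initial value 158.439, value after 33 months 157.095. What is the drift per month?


rate = (v2 - v1) / months
= (157.095 - 158.439) / 33
= -1.3440 / 33
= -0.0407

-0.0407


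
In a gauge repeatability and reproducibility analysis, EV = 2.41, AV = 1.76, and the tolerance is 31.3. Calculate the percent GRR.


GRR = sqrt(EV^2 + AV^2) = sqrt(2.41^2 + 1.76^2) = 2.9842419
%GRR = GRR / tol * 100 = 2.9842419 / 31.3 * 100
%GRR = 9.5343

9.5343


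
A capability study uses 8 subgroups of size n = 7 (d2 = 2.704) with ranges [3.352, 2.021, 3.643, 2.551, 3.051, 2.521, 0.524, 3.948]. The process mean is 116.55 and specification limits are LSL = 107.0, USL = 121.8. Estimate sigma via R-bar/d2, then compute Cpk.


R_bar = (3.352 + 2.021 + 3.643 + 2.551 + 3.051 + 2.521 + 0.524 + 3.948) / 8 = 2.701375
sigma = R_bar / d2 = 2.701375 / 2.704 = 0.99902922
Cp = (USL - LSL)/(6*sigma) = (121.8 - 107.0)/(6*0.99902922) = 2.4691
Cpu = (121.8 - 116.55)/(3*0.99902922) = 1.7517
Cpl = (116.55 - 107.0)/(3*0.99902922) = 3.1864
Cpk = min(Cpu, Cpl) = 1.7517

1.7517


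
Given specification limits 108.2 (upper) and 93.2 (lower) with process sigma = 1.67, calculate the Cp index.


Cp = (USL - LSL) / (6 * sigma)
= (108.2 - 93.2) / (6 * 1.67)
= 15.0000 / 10.0200
= 1.4970

1.4970


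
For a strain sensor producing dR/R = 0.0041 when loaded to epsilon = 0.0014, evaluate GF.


GF = (dR/R) / epsilon
= 0.0041 / 0.0014
= 2.9286

2.9286
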